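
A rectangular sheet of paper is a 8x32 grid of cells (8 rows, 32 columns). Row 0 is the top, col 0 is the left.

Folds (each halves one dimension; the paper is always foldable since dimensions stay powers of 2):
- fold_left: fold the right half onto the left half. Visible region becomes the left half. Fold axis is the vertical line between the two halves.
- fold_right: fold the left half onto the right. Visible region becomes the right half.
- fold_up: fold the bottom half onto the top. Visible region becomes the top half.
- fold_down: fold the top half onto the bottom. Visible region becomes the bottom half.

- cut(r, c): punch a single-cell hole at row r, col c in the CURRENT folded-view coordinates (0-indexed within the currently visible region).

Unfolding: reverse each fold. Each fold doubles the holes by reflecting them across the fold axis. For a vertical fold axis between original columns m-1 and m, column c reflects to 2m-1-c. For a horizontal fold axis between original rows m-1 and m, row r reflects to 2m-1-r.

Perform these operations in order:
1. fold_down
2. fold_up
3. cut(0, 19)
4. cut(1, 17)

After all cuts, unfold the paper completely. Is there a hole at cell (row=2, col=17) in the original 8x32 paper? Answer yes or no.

Answer: yes

Derivation:
Op 1 fold_down: fold axis h@4; visible region now rows[4,8) x cols[0,32) = 4x32
Op 2 fold_up: fold axis h@6; visible region now rows[4,6) x cols[0,32) = 2x32
Op 3 cut(0, 19): punch at orig (4,19); cuts so far [(4, 19)]; region rows[4,6) x cols[0,32) = 2x32
Op 4 cut(1, 17): punch at orig (5,17); cuts so far [(4, 19), (5, 17)]; region rows[4,6) x cols[0,32) = 2x32
Unfold 1 (reflect across h@6): 4 holes -> [(4, 19), (5, 17), (6, 17), (7, 19)]
Unfold 2 (reflect across h@4): 8 holes -> [(0, 19), (1, 17), (2, 17), (3, 19), (4, 19), (5, 17), (6, 17), (7, 19)]
Holes: [(0, 19), (1, 17), (2, 17), (3, 19), (4, 19), (5, 17), (6, 17), (7, 19)]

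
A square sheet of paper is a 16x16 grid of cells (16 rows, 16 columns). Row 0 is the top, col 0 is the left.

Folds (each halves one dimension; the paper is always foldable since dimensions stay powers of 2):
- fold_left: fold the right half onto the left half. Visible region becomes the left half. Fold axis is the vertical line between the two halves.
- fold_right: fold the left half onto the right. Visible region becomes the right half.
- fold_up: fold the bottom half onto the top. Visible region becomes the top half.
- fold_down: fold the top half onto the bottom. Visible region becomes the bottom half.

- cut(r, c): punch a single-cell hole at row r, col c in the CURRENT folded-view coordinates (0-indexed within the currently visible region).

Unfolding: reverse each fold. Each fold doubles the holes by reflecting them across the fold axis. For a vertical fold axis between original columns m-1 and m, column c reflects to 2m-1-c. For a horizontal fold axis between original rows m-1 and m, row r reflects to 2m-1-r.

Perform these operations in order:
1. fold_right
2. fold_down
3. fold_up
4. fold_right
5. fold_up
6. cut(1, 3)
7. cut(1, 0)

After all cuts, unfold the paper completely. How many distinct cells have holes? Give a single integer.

Answer: 64

Derivation:
Op 1 fold_right: fold axis v@8; visible region now rows[0,16) x cols[8,16) = 16x8
Op 2 fold_down: fold axis h@8; visible region now rows[8,16) x cols[8,16) = 8x8
Op 3 fold_up: fold axis h@12; visible region now rows[8,12) x cols[8,16) = 4x8
Op 4 fold_right: fold axis v@12; visible region now rows[8,12) x cols[12,16) = 4x4
Op 5 fold_up: fold axis h@10; visible region now rows[8,10) x cols[12,16) = 2x4
Op 6 cut(1, 3): punch at orig (9,15); cuts so far [(9, 15)]; region rows[8,10) x cols[12,16) = 2x4
Op 7 cut(1, 0): punch at orig (9,12); cuts so far [(9, 12), (9, 15)]; region rows[8,10) x cols[12,16) = 2x4
Unfold 1 (reflect across h@10): 4 holes -> [(9, 12), (9, 15), (10, 12), (10, 15)]
Unfold 2 (reflect across v@12): 8 holes -> [(9, 8), (9, 11), (9, 12), (9, 15), (10, 8), (10, 11), (10, 12), (10, 15)]
Unfold 3 (reflect across h@12): 16 holes -> [(9, 8), (9, 11), (9, 12), (9, 15), (10, 8), (10, 11), (10, 12), (10, 15), (13, 8), (13, 11), (13, 12), (13, 15), (14, 8), (14, 11), (14, 12), (14, 15)]
Unfold 4 (reflect across h@8): 32 holes -> [(1, 8), (1, 11), (1, 12), (1, 15), (2, 8), (2, 11), (2, 12), (2, 15), (5, 8), (5, 11), (5, 12), (5, 15), (6, 8), (6, 11), (6, 12), (6, 15), (9, 8), (9, 11), (9, 12), (9, 15), (10, 8), (10, 11), (10, 12), (10, 15), (13, 8), (13, 11), (13, 12), (13, 15), (14, 8), (14, 11), (14, 12), (14, 15)]
Unfold 5 (reflect across v@8): 64 holes -> [(1, 0), (1, 3), (1, 4), (1, 7), (1, 8), (1, 11), (1, 12), (1, 15), (2, 0), (2, 3), (2, 4), (2, 7), (2, 8), (2, 11), (2, 12), (2, 15), (5, 0), (5, 3), (5, 4), (5, 7), (5, 8), (5, 11), (5, 12), (5, 15), (6, 0), (6, 3), (6, 4), (6, 7), (6, 8), (6, 11), (6, 12), (6, 15), (9, 0), (9, 3), (9, 4), (9, 7), (9, 8), (9, 11), (9, 12), (9, 15), (10, 0), (10, 3), (10, 4), (10, 7), (10, 8), (10, 11), (10, 12), (10, 15), (13, 0), (13, 3), (13, 4), (13, 7), (13, 8), (13, 11), (13, 12), (13, 15), (14, 0), (14, 3), (14, 4), (14, 7), (14, 8), (14, 11), (14, 12), (14, 15)]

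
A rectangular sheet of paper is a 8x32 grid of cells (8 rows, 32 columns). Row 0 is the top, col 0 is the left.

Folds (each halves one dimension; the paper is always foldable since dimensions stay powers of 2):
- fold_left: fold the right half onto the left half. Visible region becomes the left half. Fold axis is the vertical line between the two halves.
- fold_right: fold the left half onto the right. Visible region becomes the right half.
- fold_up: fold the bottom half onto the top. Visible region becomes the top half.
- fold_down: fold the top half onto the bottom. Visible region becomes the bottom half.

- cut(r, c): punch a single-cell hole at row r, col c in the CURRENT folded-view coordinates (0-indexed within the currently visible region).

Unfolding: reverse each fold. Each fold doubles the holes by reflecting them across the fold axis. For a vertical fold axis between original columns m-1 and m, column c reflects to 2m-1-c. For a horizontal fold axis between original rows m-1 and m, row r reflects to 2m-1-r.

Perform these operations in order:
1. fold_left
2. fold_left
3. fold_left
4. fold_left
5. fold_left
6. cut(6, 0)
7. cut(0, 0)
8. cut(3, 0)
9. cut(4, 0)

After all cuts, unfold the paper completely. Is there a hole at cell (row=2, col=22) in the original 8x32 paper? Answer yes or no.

Answer: no

Derivation:
Op 1 fold_left: fold axis v@16; visible region now rows[0,8) x cols[0,16) = 8x16
Op 2 fold_left: fold axis v@8; visible region now rows[0,8) x cols[0,8) = 8x8
Op 3 fold_left: fold axis v@4; visible region now rows[0,8) x cols[0,4) = 8x4
Op 4 fold_left: fold axis v@2; visible region now rows[0,8) x cols[0,2) = 8x2
Op 5 fold_left: fold axis v@1; visible region now rows[0,8) x cols[0,1) = 8x1
Op 6 cut(6, 0): punch at orig (6,0); cuts so far [(6, 0)]; region rows[0,8) x cols[0,1) = 8x1
Op 7 cut(0, 0): punch at orig (0,0); cuts so far [(0, 0), (6, 0)]; region rows[0,8) x cols[0,1) = 8x1
Op 8 cut(3, 0): punch at orig (3,0); cuts so far [(0, 0), (3, 0), (6, 0)]; region rows[0,8) x cols[0,1) = 8x1
Op 9 cut(4, 0): punch at orig (4,0); cuts so far [(0, 0), (3, 0), (4, 0), (6, 0)]; region rows[0,8) x cols[0,1) = 8x1
Unfold 1 (reflect across v@1): 8 holes -> [(0, 0), (0, 1), (3, 0), (3, 1), (4, 0), (4, 1), (6, 0), (6, 1)]
Unfold 2 (reflect across v@2): 16 holes -> [(0, 0), (0, 1), (0, 2), (0, 3), (3, 0), (3, 1), (3, 2), (3, 3), (4, 0), (4, 1), (4, 2), (4, 3), (6, 0), (6, 1), (6, 2), (6, 3)]
Unfold 3 (reflect across v@4): 32 holes -> [(0, 0), (0, 1), (0, 2), (0, 3), (0, 4), (0, 5), (0, 6), (0, 7), (3, 0), (3, 1), (3, 2), (3, 3), (3, 4), (3, 5), (3, 6), (3, 7), (4, 0), (4, 1), (4, 2), (4, 3), (4, 4), (4, 5), (4, 6), (4, 7), (6, 0), (6, 1), (6, 2), (6, 3), (6, 4), (6, 5), (6, 6), (6, 7)]
Unfold 4 (reflect across v@8): 64 holes -> [(0, 0), (0, 1), (0, 2), (0, 3), (0, 4), (0, 5), (0, 6), (0, 7), (0, 8), (0, 9), (0, 10), (0, 11), (0, 12), (0, 13), (0, 14), (0, 15), (3, 0), (3, 1), (3, 2), (3, 3), (3, 4), (3, 5), (3, 6), (3, 7), (3, 8), (3, 9), (3, 10), (3, 11), (3, 12), (3, 13), (3, 14), (3, 15), (4, 0), (4, 1), (4, 2), (4, 3), (4, 4), (4, 5), (4, 6), (4, 7), (4, 8), (4, 9), (4, 10), (4, 11), (4, 12), (4, 13), (4, 14), (4, 15), (6, 0), (6, 1), (6, 2), (6, 3), (6, 4), (6, 5), (6, 6), (6, 7), (6, 8), (6, 9), (6, 10), (6, 11), (6, 12), (6, 13), (6, 14), (6, 15)]
Unfold 5 (reflect across v@16): 128 holes -> [(0, 0), (0, 1), (0, 2), (0, 3), (0, 4), (0, 5), (0, 6), (0, 7), (0, 8), (0, 9), (0, 10), (0, 11), (0, 12), (0, 13), (0, 14), (0, 15), (0, 16), (0, 17), (0, 18), (0, 19), (0, 20), (0, 21), (0, 22), (0, 23), (0, 24), (0, 25), (0, 26), (0, 27), (0, 28), (0, 29), (0, 30), (0, 31), (3, 0), (3, 1), (3, 2), (3, 3), (3, 4), (3, 5), (3, 6), (3, 7), (3, 8), (3, 9), (3, 10), (3, 11), (3, 12), (3, 13), (3, 14), (3, 15), (3, 16), (3, 17), (3, 18), (3, 19), (3, 20), (3, 21), (3, 22), (3, 23), (3, 24), (3, 25), (3, 26), (3, 27), (3, 28), (3, 29), (3, 30), (3, 31), (4, 0), (4, 1), (4, 2), (4, 3), (4, 4), (4, 5), (4, 6), (4, 7), (4, 8), (4, 9), (4, 10), (4, 11), (4, 12), (4, 13), (4, 14), (4, 15), (4, 16), (4, 17), (4, 18), (4, 19), (4, 20), (4, 21), (4, 22), (4, 23), (4, 24), (4, 25), (4, 26), (4, 27), (4, 28), (4, 29), (4, 30), (4, 31), (6, 0), (6, 1), (6, 2), (6, 3), (6, 4), (6, 5), (6, 6), (6, 7), (6, 8), (6, 9), (6, 10), (6, 11), (6, 12), (6, 13), (6, 14), (6, 15), (6, 16), (6, 17), (6, 18), (6, 19), (6, 20), (6, 21), (6, 22), (6, 23), (6, 24), (6, 25), (6, 26), (6, 27), (6, 28), (6, 29), (6, 30), (6, 31)]
Holes: [(0, 0), (0, 1), (0, 2), (0, 3), (0, 4), (0, 5), (0, 6), (0, 7), (0, 8), (0, 9), (0, 10), (0, 11), (0, 12), (0, 13), (0, 14), (0, 15), (0, 16), (0, 17), (0, 18), (0, 19), (0, 20), (0, 21), (0, 22), (0, 23), (0, 24), (0, 25), (0, 26), (0, 27), (0, 28), (0, 29), (0, 30), (0, 31), (3, 0), (3, 1), (3, 2), (3, 3), (3, 4), (3, 5), (3, 6), (3, 7), (3, 8), (3, 9), (3, 10), (3, 11), (3, 12), (3, 13), (3, 14), (3, 15), (3, 16), (3, 17), (3, 18), (3, 19), (3, 20), (3, 21), (3, 22), (3, 23), (3, 24), (3, 25), (3, 26), (3, 27), (3, 28), (3, 29), (3, 30), (3, 31), (4, 0), (4, 1), (4, 2), (4, 3), (4, 4), (4, 5), (4, 6), (4, 7), (4, 8), (4, 9), (4, 10), (4, 11), (4, 12), (4, 13), (4, 14), (4, 15), (4, 16), (4, 17), (4, 18), (4, 19), (4, 20), (4, 21), (4, 22), (4, 23), (4, 24), (4, 25), (4, 26), (4, 27), (4, 28), (4, 29), (4, 30), (4, 31), (6, 0), (6, 1), (6, 2), (6, 3), (6, 4), (6, 5), (6, 6), (6, 7), (6, 8), (6, 9), (6, 10), (6, 11), (6, 12), (6, 13), (6, 14), (6, 15), (6, 16), (6, 17), (6, 18), (6, 19), (6, 20), (6, 21), (6, 22), (6, 23), (6, 24), (6, 25), (6, 26), (6, 27), (6, 28), (6, 29), (6, 30), (6, 31)]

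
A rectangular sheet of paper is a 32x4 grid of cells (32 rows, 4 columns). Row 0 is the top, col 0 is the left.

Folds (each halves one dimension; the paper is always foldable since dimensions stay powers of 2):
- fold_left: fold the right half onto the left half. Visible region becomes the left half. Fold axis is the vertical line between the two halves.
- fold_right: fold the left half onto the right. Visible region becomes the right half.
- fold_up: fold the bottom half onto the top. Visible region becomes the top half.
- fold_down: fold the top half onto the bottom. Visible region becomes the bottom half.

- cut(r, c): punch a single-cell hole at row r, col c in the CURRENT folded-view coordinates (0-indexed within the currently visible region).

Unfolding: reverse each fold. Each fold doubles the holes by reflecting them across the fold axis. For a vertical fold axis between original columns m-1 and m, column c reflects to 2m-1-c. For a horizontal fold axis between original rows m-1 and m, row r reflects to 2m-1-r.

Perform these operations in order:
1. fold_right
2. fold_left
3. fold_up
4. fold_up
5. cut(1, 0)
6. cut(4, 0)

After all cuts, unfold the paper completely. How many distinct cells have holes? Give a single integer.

Op 1 fold_right: fold axis v@2; visible region now rows[0,32) x cols[2,4) = 32x2
Op 2 fold_left: fold axis v@3; visible region now rows[0,32) x cols[2,3) = 32x1
Op 3 fold_up: fold axis h@16; visible region now rows[0,16) x cols[2,3) = 16x1
Op 4 fold_up: fold axis h@8; visible region now rows[0,8) x cols[2,3) = 8x1
Op 5 cut(1, 0): punch at orig (1,2); cuts so far [(1, 2)]; region rows[0,8) x cols[2,3) = 8x1
Op 6 cut(4, 0): punch at orig (4,2); cuts so far [(1, 2), (4, 2)]; region rows[0,8) x cols[2,3) = 8x1
Unfold 1 (reflect across h@8): 4 holes -> [(1, 2), (4, 2), (11, 2), (14, 2)]
Unfold 2 (reflect across h@16): 8 holes -> [(1, 2), (4, 2), (11, 2), (14, 2), (17, 2), (20, 2), (27, 2), (30, 2)]
Unfold 3 (reflect across v@3): 16 holes -> [(1, 2), (1, 3), (4, 2), (4, 3), (11, 2), (11, 3), (14, 2), (14, 3), (17, 2), (17, 3), (20, 2), (20, 3), (27, 2), (27, 3), (30, 2), (30, 3)]
Unfold 4 (reflect across v@2): 32 holes -> [(1, 0), (1, 1), (1, 2), (1, 3), (4, 0), (4, 1), (4, 2), (4, 3), (11, 0), (11, 1), (11, 2), (11, 3), (14, 0), (14, 1), (14, 2), (14, 3), (17, 0), (17, 1), (17, 2), (17, 3), (20, 0), (20, 1), (20, 2), (20, 3), (27, 0), (27, 1), (27, 2), (27, 3), (30, 0), (30, 1), (30, 2), (30, 3)]

Answer: 32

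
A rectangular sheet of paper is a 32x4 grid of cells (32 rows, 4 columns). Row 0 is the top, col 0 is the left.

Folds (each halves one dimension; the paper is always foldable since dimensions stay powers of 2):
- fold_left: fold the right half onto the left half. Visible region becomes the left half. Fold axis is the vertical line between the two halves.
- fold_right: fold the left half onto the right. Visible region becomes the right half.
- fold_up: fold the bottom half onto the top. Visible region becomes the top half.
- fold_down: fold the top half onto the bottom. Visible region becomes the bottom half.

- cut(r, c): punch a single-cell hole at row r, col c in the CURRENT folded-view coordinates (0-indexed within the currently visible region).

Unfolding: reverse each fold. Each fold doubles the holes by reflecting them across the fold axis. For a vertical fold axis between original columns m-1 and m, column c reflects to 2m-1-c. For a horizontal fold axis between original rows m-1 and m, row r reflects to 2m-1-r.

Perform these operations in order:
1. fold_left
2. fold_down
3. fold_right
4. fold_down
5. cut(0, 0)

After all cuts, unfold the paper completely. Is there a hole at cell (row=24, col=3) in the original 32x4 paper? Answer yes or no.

Answer: yes

Derivation:
Op 1 fold_left: fold axis v@2; visible region now rows[0,32) x cols[0,2) = 32x2
Op 2 fold_down: fold axis h@16; visible region now rows[16,32) x cols[0,2) = 16x2
Op 3 fold_right: fold axis v@1; visible region now rows[16,32) x cols[1,2) = 16x1
Op 4 fold_down: fold axis h@24; visible region now rows[24,32) x cols[1,2) = 8x1
Op 5 cut(0, 0): punch at orig (24,1); cuts so far [(24, 1)]; region rows[24,32) x cols[1,2) = 8x1
Unfold 1 (reflect across h@24): 2 holes -> [(23, 1), (24, 1)]
Unfold 2 (reflect across v@1): 4 holes -> [(23, 0), (23, 1), (24, 0), (24, 1)]
Unfold 3 (reflect across h@16): 8 holes -> [(7, 0), (7, 1), (8, 0), (8, 1), (23, 0), (23, 1), (24, 0), (24, 1)]
Unfold 4 (reflect across v@2): 16 holes -> [(7, 0), (7, 1), (7, 2), (7, 3), (8, 0), (8, 1), (8, 2), (8, 3), (23, 0), (23, 1), (23, 2), (23, 3), (24, 0), (24, 1), (24, 2), (24, 3)]
Holes: [(7, 0), (7, 1), (7, 2), (7, 3), (8, 0), (8, 1), (8, 2), (8, 3), (23, 0), (23, 1), (23, 2), (23, 3), (24, 0), (24, 1), (24, 2), (24, 3)]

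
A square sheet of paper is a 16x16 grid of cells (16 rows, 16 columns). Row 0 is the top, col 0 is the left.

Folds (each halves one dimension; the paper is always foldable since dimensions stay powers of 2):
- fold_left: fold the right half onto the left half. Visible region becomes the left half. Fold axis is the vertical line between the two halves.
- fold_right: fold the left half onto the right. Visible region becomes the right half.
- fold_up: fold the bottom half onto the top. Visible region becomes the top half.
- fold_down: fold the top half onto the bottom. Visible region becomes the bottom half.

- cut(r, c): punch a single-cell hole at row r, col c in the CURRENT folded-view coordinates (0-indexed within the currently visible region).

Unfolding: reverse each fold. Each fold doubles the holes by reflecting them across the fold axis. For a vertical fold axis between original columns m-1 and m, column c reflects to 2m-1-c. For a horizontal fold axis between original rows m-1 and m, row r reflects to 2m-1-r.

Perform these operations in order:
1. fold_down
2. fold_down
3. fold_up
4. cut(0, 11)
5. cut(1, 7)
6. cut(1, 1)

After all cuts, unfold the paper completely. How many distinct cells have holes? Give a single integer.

Op 1 fold_down: fold axis h@8; visible region now rows[8,16) x cols[0,16) = 8x16
Op 2 fold_down: fold axis h@12; visible region now rows[12,16) x cols[0,16) = 4x16
Op 3 fold_up: fold axis h@14; visible region now rows[12,14) x cols[0,16) = 2x16
Op 4 cut(0, 11): punch at orig (12,11); cuts so far [(12, 11)]; region rows[12,14) x cols[0,16) = 2x16
Op 5 cut(1, 7): punch at orig (13,7); cuts so far [(12, 11), (13, 7)]; region rows[12,14) x cols[0,16) = 2x16
Op 6 cut(1, 1): punch at orig (13,1); cuts so far [(12, 11), (13, 1), (13, 7)]; region rows[12,14) x cols[0,16) = 2x16
Unfold 1 (reflect across h@14): 6 holes -> [(12, 11), (13, 1), (13, 7), (14, 1), (14, 7), (15, 11)]
Unfold 2 (reflect across h@12): 12 holes -> [(8, 11), (9, 1), (9, 7), (10, 1), (10, 7), (11, 11), (12, 11), (13, 1), (13, 7), (14, 1), (14, 7), (15, 11)]
Unfold 3 (reflect across h@8): 24 holes -> [(0, 11), (1, 1), (1, 7), (2, 1), (2, 7), (3, 11), (4, 11), (5, 1), (5, 7), (6, 1), (6, 7), (7, 11), (8, 11), (9, 1), (9, 7), (10, 1), (10, 7), (11, 11), (12, 11), (13, 1), (13, 7), (14, 1), (14, 7), (15, 11)]

Answer: 24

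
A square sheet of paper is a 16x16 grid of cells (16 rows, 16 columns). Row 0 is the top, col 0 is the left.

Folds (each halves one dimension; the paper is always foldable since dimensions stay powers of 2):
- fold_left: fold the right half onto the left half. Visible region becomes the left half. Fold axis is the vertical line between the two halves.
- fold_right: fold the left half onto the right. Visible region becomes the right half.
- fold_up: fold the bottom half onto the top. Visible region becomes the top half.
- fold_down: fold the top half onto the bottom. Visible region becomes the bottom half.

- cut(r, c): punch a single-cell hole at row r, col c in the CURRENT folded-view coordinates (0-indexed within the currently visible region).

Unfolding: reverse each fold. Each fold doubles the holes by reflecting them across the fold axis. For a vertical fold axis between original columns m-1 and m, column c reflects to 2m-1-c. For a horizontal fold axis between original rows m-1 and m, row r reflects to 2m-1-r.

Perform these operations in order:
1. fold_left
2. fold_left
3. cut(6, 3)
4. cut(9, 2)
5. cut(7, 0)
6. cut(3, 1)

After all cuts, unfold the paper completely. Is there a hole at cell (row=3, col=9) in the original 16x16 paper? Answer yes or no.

Op 1 fold_left: fold axis v@8; visible region now rows[0,16) x cols[0,8) = 16x8
Op 2 fold_left: fold axis v@4; visible region now rows[0,16) x cols[0,4) = 16x4
Op 3 cut(6, 3): punch at orig (6,3); cuts so far [(6, 3)]; region rows[0,16) x cols[0,4) = 16x4
Op 4 cut(9, 2): punch at orig (9,2); cuts so far [(6, 3), (9, 2)]; region rows[0,16) x cols[0,4) = 16x4
Op 5 cut(7, 0): punch at orig (7,0); cuts so far [(6, 3), (7, 0), (9, 2)]; region rows[0,16) x cols[0,4) = 16x4
Op 6 cut(3, 1): punch at orig (3,1); cuts so far [(3, 1), (6, 3), (7, 0), (9, 2)]; region rows[0,16) x cols[0,4) = 16x4
Unfold 1 (reflect across v@4): 8 holes -> [(3, 1), (3, 6), (6, 3), (6, 4), (7, 0), (7, 7), (9, 2), (9, 5)]
Unfold 2 (reflect across v@8): 16 holes -> [(3, 1), (3, 6), (3, 9), (3, 14), (6, 3), (6, 4), (6, 11), (6, 12), (7, 0), (7, 7), (7, 8), (7, 15), (9, 2), (9, 5), (9, 10), (9, 13)]
Holes: [(3, 1), (3, 6), (3, 9), (3, 14), (6, 3), (6, 4), (6, 11), (6, 12), (7, 0), (7, 7), (7, 8), (7, 15), (9, 2), (9, 5), (9, 10), (9, 13)]

Answer: yes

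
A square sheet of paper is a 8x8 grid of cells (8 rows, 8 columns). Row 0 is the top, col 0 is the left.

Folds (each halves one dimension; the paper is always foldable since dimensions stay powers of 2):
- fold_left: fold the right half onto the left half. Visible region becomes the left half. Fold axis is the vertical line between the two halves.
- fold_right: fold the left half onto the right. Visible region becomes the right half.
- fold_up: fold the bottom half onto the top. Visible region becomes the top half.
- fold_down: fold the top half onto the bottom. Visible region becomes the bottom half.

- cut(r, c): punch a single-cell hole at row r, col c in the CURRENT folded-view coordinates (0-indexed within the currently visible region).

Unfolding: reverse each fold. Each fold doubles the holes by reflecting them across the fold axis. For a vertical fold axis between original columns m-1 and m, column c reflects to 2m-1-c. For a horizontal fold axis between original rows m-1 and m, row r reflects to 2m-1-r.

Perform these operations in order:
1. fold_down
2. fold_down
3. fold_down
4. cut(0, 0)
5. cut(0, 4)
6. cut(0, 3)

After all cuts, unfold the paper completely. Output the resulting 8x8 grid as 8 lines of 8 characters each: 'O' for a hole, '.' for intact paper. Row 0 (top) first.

Answer: O..OO...
O..OO...
O..OO...
O..OO...
O..OO...
O..OO...
O..OO...
O..OO...

Derivation:
Op 1 fold_down: fold axis h@4; visible region now rows[4,8) x cols[0,8) = 4x8
Op 2 fold_down: fold axis h@6; visible region now rows[6,8) x cols[0,8) = 2x8
Op 3 fold_down: fold axis h@7; visible region now rows[7,8) x cols[0,8) = 1x8
Op 4 cut(0, 0): punch at orig (7,0); cuts so far [(7, 0)]; region rows[7,8) x cols[0,8) = 1x8
Op 5 cut(0, 4): punch at orig (7,4); cuts so far [(7, 0), (7, 4)]; region rows[7,8) x cols[0,8) = 1x8
Op 6 cut(0, 3): punch at orig (7,3); cuts so far [(7, 0), (7, 3), (7, 4)]; region rows[7,8) x cols[0,8) = 1x8
Unfold 1 (reflect across h@7): 6 holes -> [(6, 0), (6, 3), (6, 4), (7, 0), (7, 3), (7, 4)]
Unfold 2 (reflect across h@6): 12 holes -> [(4, 0), (4, 3), (4, 4), (5, 0), (5, 3), (5, 4), (6, 0), (6, 3), (6, 4), (7, 0), (7, 3), (7, 4)]
Unfold 3 (reflect across h@4): 24 holes -> [(0, 0), (0, 3), (0, 4), (1, 0), (1, 3), (1, 4), (2, 0), (2, 3), (2, 4), (3, 0), (3, 3), (3, 4), (4, 0), (4, 3), (4, 4), (5, 0), (5, 3), (5, 4), (6, 0), (6, 3), (6, 4), (7, 0), (7, 3), (7, 4)]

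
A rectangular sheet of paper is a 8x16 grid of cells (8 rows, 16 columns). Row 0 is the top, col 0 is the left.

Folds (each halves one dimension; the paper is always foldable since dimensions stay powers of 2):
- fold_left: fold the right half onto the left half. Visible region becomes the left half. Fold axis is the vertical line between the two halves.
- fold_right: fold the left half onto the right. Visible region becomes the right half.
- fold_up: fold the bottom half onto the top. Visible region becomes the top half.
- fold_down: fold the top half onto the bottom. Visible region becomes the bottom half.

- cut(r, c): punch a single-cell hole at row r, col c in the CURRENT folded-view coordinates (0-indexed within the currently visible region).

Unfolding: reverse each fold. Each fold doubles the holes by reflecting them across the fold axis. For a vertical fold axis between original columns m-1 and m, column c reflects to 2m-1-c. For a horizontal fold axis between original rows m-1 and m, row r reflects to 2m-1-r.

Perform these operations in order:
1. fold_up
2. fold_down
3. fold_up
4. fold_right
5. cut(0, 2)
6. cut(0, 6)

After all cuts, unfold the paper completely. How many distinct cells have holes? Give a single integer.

Answer: 32

Derivation:
Op 1 fold_up: fold axis h@4; visible region now rows[0,4) x cols[0,16) = 4x16
Op 2 fold_down: fold axis h@2; visible region now rows[2,4) x cols[0,16) = 2x16
Op 3 fold_up: fold axis h@3; visible region now rows[2,3) x cols[0,16) = 1x16
Op 4 fold_right: fold axis v@8; visible region now rows[2,3) x cols[8,16) = 1x8
Op 5 cut(0, 2): punch at orig (2,10); cuts so far [(2, 10)]; region rows[2,3) x cols[8,16) = 1x8
Op 6 cut(0, 6): punch at orig (2,14); cuts so far [(2, 10), (2, 14)]; region rows[2,3) x cols[8,16) = 1x8
Unfold 1 (reflect across v@8): 4 holes -> [(2, 1), (2, 5), (2, 10), (2, 14)]
Unfold 2 (reflect across h@3): 8 holes -> [(2, 1), (2, 5), (2, 10), (2, 14), (3, 1), (3, 5), (3, 10), (3, 14)]
Unfold 3 (reflect across h@2): 16 holes -> [(0, 1), (0, 5), (0, 10), (0, 14), (1, 1), (1, 5), (1, 10), (1, 14), (2, 1), (2, 5), (2, 10), (2, 14), (3, 1), (3, 5), (3, 10), (3, 14)]
Unfold 4 (reflect across h@4): 32 holes -> [(0, 1), (0, 5), (0, 10), (0, 14), (1, 1), (1, 5), (1, 10), (1, 14), (2, 1), (2, 5), (2, 10), (2, 14), (3, 1), (3, 5), (3, 10), (3, 14), (4, 1), (4, 5), (4, 10), (4, 14), (5, 1), (5, 5), (5, 10), (5, 14), (6, 1), (6, 5), (6, 10), (6, 14), (7, 1), (7, 5), (7, 10), (7, 14)]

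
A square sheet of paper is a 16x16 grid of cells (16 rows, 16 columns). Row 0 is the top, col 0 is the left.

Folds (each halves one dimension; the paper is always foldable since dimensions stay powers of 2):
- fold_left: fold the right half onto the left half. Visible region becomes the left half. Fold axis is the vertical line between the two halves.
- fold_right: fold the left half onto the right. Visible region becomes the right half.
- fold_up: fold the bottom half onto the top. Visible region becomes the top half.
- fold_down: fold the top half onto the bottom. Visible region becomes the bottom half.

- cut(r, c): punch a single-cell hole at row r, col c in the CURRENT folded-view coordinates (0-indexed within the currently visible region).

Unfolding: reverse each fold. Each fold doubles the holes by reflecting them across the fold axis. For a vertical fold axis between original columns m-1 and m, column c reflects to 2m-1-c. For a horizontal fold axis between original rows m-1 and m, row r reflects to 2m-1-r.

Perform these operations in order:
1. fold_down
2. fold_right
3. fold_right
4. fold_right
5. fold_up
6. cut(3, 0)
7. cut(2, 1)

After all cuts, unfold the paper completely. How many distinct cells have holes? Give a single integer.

Answer: 64

Derivation:
Op 1 fold_down: fold axis h@8; visible region now rows[8,16) x cols[0,16) = 8x16
Op 2 fold_right: fold axis v@8; visible region now rows[8,16) x cols[8,16) = 8x8
Op 3 fold_right: fold axis v@12; visible region now rows[8,16) x cols[12,16) = 8x4
Op 4 fold_right: fold axis v@14; visible region now rows[8,16) x cols[14,16) = 8x2
Op 5 fold_up: fold axis h@12; visible region now rows[8,12) x cols[14,16) = 4x2
Op 6 cut(3, 0): punch at orig (11,14); cuts so far [(11, 14)]; region rows[8,12) x cols[14,16) = 4x2
Op 7 cut(2, 1): punch at orig (10,15); cuts so far [(10, 15), (11, 14)]; region rows[8,12) x cols[14,16) = 4x2
Unfold 1 (reflect across h@12): 4 holes -> [(10, 15), (11, 14), (12, 14), (13, 15)]
Unfold 2 (reflect across v@14): 8 holes -> [(10, 12), (10, 15), (11, 13), (11, 14), (12, 13), (12, 14), (13, 12), (13, 15)]
Unfold 3 (reflect across v@12): 16 holes -> [(10, 8), (10, 11), (10, 12), (10, 15), (11, 9), (11, 10), (11, 13), (11, 14), (12, 9), (12, 10), (12, 13), (12, 14), (13, 8), (13, 11), (13, 12), (13, 15)]
Unfold 4 (reflect across v@8): 32 holes -> [(10, 0), (10, 3), (10, 4), (10, 7), (10, 8), (10, 11), (10, 12), (10, 15), (11, 1), (11, 2), (11, 5), (11, 6), (11, 9), (11, 10), (11, 13), (11, 14), (12, 1), (12, 2), (12, 5), (12, 6), (12, 9), (12, 10), (12, 13), (12, 14), (13, 0), (13, 3), (13, 4), (13, 7), (13, 8), (13, 11), (13, 12), (13, 15)]
Unfold 5 (reflect across h@8): 64 holes -> [(2, 0), (2, 3), (2, 4), (2, 7), (2, 8), (2, 11), (2, 12), (2, 15), (3, 1), (3, 2), (3, 5), (3, 6), (3, 9), (3, 10), (3, 13), (3, 14), (4, 1), (4, 2), (4, 5), (4, 6), (4, 9), (4, 10), (4, 13), (4, 14), (5, 0), (5, 3), (5, 4), (5, 7), (5, 8), (5, 11), (5, 12), (5, 15), (10, 0), (10, 3), (10, 4), (10, 7), (10, 8), (10, 11), (10, 12), (10, 15), (11, 1), (11, 2), (11, 5), (11, 6), (11, 9), (11, 10), (11, 13), (11, 14), (12, 1), (12, 2), (12, 5), (12, 6), (12, 9), (12, 10), (12, 13), (12, 14), (13, 0), (13, 3), (13, 4), (13, 7), (13, 8), (13, 11), (13, 12), (13, 15)]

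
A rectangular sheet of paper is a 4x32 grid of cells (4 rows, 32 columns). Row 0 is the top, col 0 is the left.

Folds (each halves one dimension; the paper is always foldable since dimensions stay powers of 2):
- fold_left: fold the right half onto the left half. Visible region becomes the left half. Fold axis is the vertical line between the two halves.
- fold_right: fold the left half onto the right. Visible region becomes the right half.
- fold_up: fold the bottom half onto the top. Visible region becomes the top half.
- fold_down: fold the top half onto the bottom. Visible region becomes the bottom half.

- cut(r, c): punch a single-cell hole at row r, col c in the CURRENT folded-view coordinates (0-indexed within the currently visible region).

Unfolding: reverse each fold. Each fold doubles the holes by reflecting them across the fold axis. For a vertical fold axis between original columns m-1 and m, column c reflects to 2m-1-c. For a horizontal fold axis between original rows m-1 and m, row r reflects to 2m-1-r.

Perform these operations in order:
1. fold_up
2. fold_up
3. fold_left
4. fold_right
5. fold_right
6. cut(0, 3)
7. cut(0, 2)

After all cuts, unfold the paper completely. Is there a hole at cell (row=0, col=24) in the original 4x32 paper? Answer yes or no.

Answer: yes

Derivation:
Op 1 fold_up: fold axis h@2; visible region now rows[0,2) x cols[0,32) = 2x32
Op 2 fold_up: fold axis h@1; visible region now rows[0,1) x cols[0,32) = 1x32
Op 3 fold_left: fold axis v@16; visible region now rows[0,1) x cols[0,16) = 1x16
Op 4 fold_right: fold axis v@8; visible region now rows[0,1) x cols[8,16) = 1x8
Op 5 fold_right: fold axis v@12; visible region now rows[0,1) x cols[12,16) = 1x4
Op 6 cut(0, 3): punch at orig (0,15); cuts so far [(0, 15)]; region rows[0,1) x cols[12,16) = 1x4
Op 7 cut(0, 2): punch at orig (0,14); cuts so far [(0, 14), (0, 15)]; region rows[0,1) x cols[12,16) = 1x4
Unfold 1 (reflect across v@12): 4 holes -> [(0, 8), (0, 9), (0, 14), (0, 15)]
Unfold 2 (reflect across v@8): 8 holes -> [(0, 0), (0, 1), (0, 6), (0, 7), (0, 8), (0, 9), (0, 14), (0, 15)]
Unfold 3 (reflect across v@16): 16 holes -> [(0, 0), (0, 1), (0, 6), (0, 7), (0, 8), (0, 9), (0, 14), (0, 15), (0, 16), (0, 17), (0, 22), (0, 23), (0, 24), (0, 25), (0, 30), (0, 31)]
Unfold 4 (reflect across h@1): 32 holes -> [(0, 0), (0, 1), (0, 6), (0, 7), (0, 8), (0, 9), (0, 14), (0, 15), (0, 16), (0, 17), (0, 22), (0, 23), (0, 24), (0, 25), (0, 30), (0, 31), (1, 0), (1, 1), (1, 6), (1, 7), (1, 8), (1, 9), (1, 14), (1, 15), (1, 16), (1, 17), (1, 22), (1, 23), (1, 24), (1, 25), (1, 30), (1, 31)]
Unfold 5 (reflect across h@2): 64 holes -> [(0, 0), (0, 1), (0, 6), (0, 7), (0, 8), (0, 9), (0, 14), (0, 15), (0, 16), (0, 17), (0, 22), (0, 23), (0, 24), (0, 25), (0, 30), (0, 31), (1, 0), (1, 1), (1, 6), (1, 7), (1, 8), (1, 9), (1, 14), (1, 15), (1, 16), (1, 17), (1, 22), (1, 23), (1, 24), (1, 25), (1, 30), (1, 31), (2, 0), (2, 1), (2, 6), (2, 7), (2, 8), (2, 9), (2, 14), (2, 15), (2, 16), (2, 17), (2, 22), (2, 23), (2, 24), (2, 25), (2, 30), (2, 31), (3, 0), (3, 1), (3, 6), (3, 7), (3, 8), (3, 9), (3, 14), (3, 15), (3, 16), (3, 17), (3, 22), (3, 23), (3, 24), (3, 25), (3, 30), (3, 31)]
Holes: [(0, 0), (0, 1), (0, 6), (0, 7), (0, 8), (0, 9), (0, 14), (0, 15), (0, 16), (0, 17), (0, 22), (0, 23), (0, 24), (0, 25), (0, 30), (0, 31), (1, 0), (1, 1), (1, 6), (1, 7), (1, 8), (1, 9), (1, 14), (1, 15), (1, 16), (1, 17), (1, 22), (1, 23), (1, 24), (1, 25), (1, 30), (1, 31), (2, 0), (2, 1), (2, 6), (2, 7), (2, 8), (2, 9), (2, 14), (2, 15), (2, 16), (2, 17), (2, 22), (2, 23), (2, 24), (2, 25), (2, 30), (2, 31), (3, 0), (3, 1), (3, 6), (3, 7), (3, 8), (3, 9), (3, 14), (3, 15), (3, 16), (3, 17), (3, 22), (3, 23), (3, 24), (3, 25), (3, 30), (3, 31)]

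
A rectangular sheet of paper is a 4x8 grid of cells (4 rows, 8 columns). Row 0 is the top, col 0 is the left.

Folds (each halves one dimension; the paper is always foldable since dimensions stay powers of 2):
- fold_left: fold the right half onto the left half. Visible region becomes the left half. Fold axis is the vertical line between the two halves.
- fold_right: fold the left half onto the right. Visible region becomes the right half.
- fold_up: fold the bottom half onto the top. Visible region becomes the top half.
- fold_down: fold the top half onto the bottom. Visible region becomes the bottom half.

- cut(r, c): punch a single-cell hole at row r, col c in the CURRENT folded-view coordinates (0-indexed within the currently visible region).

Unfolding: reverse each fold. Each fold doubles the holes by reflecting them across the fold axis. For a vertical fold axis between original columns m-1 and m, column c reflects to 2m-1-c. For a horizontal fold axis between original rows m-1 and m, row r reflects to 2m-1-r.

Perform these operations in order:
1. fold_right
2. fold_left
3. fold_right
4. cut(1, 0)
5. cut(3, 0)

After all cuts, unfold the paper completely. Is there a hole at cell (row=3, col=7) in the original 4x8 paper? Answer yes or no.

Answer: yes

Derivation:
Op 1 fold_right: fold axis v@4; visible region now rows[0,4) x cols[4,8) = 4x4
Op 2 fold_left: fold axis v@6; visible region now rows[0,4) x cols[4,6) = 4x2
Op 3 fold_right: fold axis v@5; visible region now rows[0,4) x cols[5,6) = 4x1
Op 4 cut(1, 0): punch at orig (1,5); cuts so far [(1, 5)]; region rows[0,4) x cols[5,6) = 4x1
Op 5 cut(3, 0): punch at orig (3,5); cuts so far [(1, 5), (3, 5)]; region rows[0,4) x cols[5,6) = 4x1
Unfold 1 (reflect across v@5): 4 holes -> [(1, 4), (1, 5), (3, 4), (3, 5)]
Unfold 2 (reflect across v@6): 8 holes -> [(1, 4), (1, 5), (1, 6), (1, 7), (3, 4), (3, 5), (3, 6), (3, 7)]
Unfold 3 (reflect across v@4): 16 holes -> [(1, 0), (1, 1), (1, 2), (1, 3), (1, 4), (1, 5), (1, 6), (1, 7), (3, 0), (3, 1), (3, 2), (3, 3), (3, 4), (3, 5), (3, 6), (3, 7)]
Holes: [(1, 0), (1, 1), (1, 2), (1, 3), (1, 4), (1, 5), (1, 6), (1, 7), (3, 0), (3, 1), (3, 2), (3, 3), (3, 4), (3, 5), (3, 6), (3, 7)]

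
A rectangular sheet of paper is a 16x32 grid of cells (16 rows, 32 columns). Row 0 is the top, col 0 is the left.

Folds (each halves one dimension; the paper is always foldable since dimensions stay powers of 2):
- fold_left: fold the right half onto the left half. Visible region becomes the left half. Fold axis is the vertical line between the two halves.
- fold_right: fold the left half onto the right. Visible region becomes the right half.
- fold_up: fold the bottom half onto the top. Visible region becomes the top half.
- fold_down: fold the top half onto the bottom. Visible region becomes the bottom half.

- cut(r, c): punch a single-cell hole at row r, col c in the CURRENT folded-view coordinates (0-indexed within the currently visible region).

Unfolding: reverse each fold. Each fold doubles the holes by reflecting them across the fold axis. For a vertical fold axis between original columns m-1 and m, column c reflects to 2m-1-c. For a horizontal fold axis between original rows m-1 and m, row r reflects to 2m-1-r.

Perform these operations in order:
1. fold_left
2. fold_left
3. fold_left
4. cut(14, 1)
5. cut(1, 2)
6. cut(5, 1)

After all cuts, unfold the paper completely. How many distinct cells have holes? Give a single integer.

Answer: 24

Derivation:
Op 1 fold_left: fold axis v@16; visible region now rows[0,16) x cols[0,16) = 16x16
Op 2 fold_left: fold axis v@8; visible region now rows[0,16) x cols[0,8) = 16x8
Op 3 fold_left: fold axis v@4; visible region now rows[0,16) x cols[0,4) = 16x4
Op 4 cut(14, 1): punch at orig (14,1); cuts so far [(14, 1)]; region rows[0,16) x cols[0,4) = 16x4
Op 5 cut(1, 2): punch at orig (1,2); cuts so far [(1, 2), (14, 1)]; region rows[0,16) x cols[0,4) = 16x4
Op 6 cut(5, 1): punch at orig (5,1); cuts so far [(1, 2), (5, 1), (14, 1)]; region rows[0,16) x cols[0,4) = 16x4
Unfold 1 (reflect across v@4): 6 holes -> [(1, 2), (1, 5), (5, 1), (5, 6), (14, 1), (14, 6)]
Unfold 2 (reflect across v@8): 12 holes -> [(1, 2), (1, 5), (1, 10), (1, 13), (5, 1), (5, 6), (5, 9), (5, 14), (14, 1), (14, 6), (14, 9), (14, 14)]
Unfold 3 (reflect across v@16): 24 holes -> [(1, 2), (1, 5), (1, 10), (1, 13), (1, 18), (1, 21), (1, 26), (1, 29), (5, 1), (5, 6), (5, 9), (5, 14), (5, 17), (5, 22), (5, 25), (5, 30), (14, 1), (14, 6), (14, 9), (14, 14), (14, 17), (14, 22), (14, 25), (14, 30)]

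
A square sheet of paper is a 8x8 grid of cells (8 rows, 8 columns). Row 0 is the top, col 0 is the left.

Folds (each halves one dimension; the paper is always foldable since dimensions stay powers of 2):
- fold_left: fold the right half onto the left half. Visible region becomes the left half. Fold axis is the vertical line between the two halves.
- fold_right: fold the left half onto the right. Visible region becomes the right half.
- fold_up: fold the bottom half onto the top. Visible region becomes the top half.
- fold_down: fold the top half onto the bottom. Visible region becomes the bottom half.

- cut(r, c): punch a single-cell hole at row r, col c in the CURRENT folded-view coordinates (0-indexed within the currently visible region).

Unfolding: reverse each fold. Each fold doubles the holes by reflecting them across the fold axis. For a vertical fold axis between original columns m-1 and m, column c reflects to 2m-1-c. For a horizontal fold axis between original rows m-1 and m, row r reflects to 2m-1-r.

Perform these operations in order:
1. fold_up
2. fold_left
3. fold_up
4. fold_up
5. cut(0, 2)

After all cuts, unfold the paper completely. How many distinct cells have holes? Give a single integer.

Op 1 fold_up: fold axis h@4; visible region now rows[0,4) x cols[0,8) = 4x8
Op 2 fold_left: fold axis v@4; visible region now rows[0,4) x cols[0,4) = 4x4
Op 3 fold_up: fold axis h@2; visible region now rows[0,2) x cols[0,4) = 2x4
Op 4 fold_up: fold axis h@1; visible region now rows[0,1) x cols[0,4) = 1x4
Op 5 cut(0, 2): punch at orig (0,2); cuts so far [(0, 2)]; region rows[0,1) x cols[0,4) = 1x4
Unfold 1 (reflect across h@1): 2 holes -> [(0, 2), (1, 2)]
Unfold 2 (reflect across h@2): 4 holes -> [(0, 2), (1, 2), (2, 2), (3, 2)]
Unfold 3 (reflect across v@4): 8 holes -> [(0, 2), (0, 5), (1, 2), (1, 5), (2, 2), (2, 5), (3, 2), (3, 5)]
Unfold 4 (reflect across h@4): 16 holes -> [(0, 2), (0, 5), (1, 2), (1, 5), (2, 2), (2, 5), (3, 2), (3, 5), (4, 2), (4, 5), (5, 2), (5, 5), (6, 2), (6, 5), (7, 2), (7, 5)]

Answer: 16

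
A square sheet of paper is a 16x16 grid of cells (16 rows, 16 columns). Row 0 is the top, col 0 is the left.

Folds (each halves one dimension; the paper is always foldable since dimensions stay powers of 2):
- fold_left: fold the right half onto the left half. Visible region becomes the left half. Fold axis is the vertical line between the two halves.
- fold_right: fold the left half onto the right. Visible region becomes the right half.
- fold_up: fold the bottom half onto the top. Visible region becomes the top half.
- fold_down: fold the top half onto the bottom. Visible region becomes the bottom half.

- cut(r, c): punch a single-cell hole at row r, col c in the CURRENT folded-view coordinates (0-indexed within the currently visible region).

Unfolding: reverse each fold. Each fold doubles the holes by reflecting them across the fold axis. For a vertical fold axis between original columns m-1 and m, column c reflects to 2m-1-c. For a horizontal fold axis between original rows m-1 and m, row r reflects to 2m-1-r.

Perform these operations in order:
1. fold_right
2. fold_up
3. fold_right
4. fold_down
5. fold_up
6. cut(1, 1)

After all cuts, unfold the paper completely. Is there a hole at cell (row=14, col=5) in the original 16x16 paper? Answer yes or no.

Answer: yes

Derivation:
Op 1 fold_right: fold axis v@8; visible region now rows[0,16) x cols[8,16) = 16x8
Op 2 fold_up: fold axis h@8; visible region now rows[0,8) x cols[8,16) = 8x8
Op 3 fold_right: fold axis v@12; visible region now rows[0,8) x cols[12,16) = 8x4
Op 4 fold_down: fold axis h@4; visible region now rows[4,8) x cols[12,16) = 4x4
Op 5 fold_up: fold axis h@6; visible region now rows[4,6) x cols[12,16) = 2x4
Op 6 cut(1, 1): punch at orig (5,13); cuts so far [(5, 13)]; region rows[4,6) x cols[12,16) = 2x4
Unfold 1 (reflect across h@6): 2 holes -> [(5, 13), (6, 13)]
Unfold 2 (reflect across h@4): 4 holes -> [(1, 13), (2, 13), (5, 13), (6, 13)]
Unfold 3 (reflect across v@12): 8 holes -> [(1, 10), (1, 13), (2, 10), (2, 13), (5, 10), (5, 13), (6, 10), (6, 13)]
Unfold 4 (reflect across h@8): 16 holes -> [(1, 10), (1, 13), (2, 10), (2, 13), (5, 10), (5, 13), (6, 10), (6, 13), (9, 10), (9, 13), (10, 10), (10, 13), (13, 10), (13, 13), (14, 10), (14, 13)]
Unfold 5 (reflect across v@8): 32 holes -> [(1, 2), (1, 5), (1, 10), (1, 13), (2, 2), (2, 5), (2, 10), (2, 13), (5, 2), (5, 5), (5, 10), (5, 13), (6, 2), (6, 5), (6, 10), (6, 13), (9, 2), (9, 5), (9, 10), (9, 13), (10, 2), (10, 5), (10, 10), (10, 13), (13, 2), (13, 5), (13, 10), (13, 13), (14, 2), (14, 5), (14, 10), (14, 13)]
Holes: [(1, 2), (1, 5), (1, 10), (1, 13), (2, 2), (2, 5), (2, 10), (2, 13), (5, 2), (5, 5), (5, 10), (5, 13), (6, 2), (6, 5), (6, 10), (6, 13), (9, 2), (9, 5), (9, 10), (9, 13), (10, 2), (10, 5), (10, 10), (10, 13), (13, 2), (13, 5), (13, 10), (13, 13), (14, 2), (14, 5), (14, 10), (14, 13)]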